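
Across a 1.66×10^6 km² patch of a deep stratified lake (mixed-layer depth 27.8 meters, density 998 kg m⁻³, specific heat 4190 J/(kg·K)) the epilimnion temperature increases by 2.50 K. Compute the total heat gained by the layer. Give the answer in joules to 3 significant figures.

Areal heat capacity C = ρ c_p D = 998 × 4190 × 27.8 = 1.16×10^8 J/(m^2 K).
Heat per unit area: q = C ΔT = 1.16×10^8 × 2.50 = 2.91×10^8 J/m².
Total heat: Q = q × A = 2.91×10^8 × (1.66×10^6 × 10⁶ m²) = 4.82×10^20 J.

4.82×10^20 J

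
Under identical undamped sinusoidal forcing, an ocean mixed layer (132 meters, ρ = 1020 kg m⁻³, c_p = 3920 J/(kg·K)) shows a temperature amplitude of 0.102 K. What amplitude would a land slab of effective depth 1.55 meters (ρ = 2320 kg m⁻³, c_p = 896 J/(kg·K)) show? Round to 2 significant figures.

17 K

C_ocean = 5.28×10^8 J/(m²·K); C_land = 3.22×10^6 J/(m²·K).
A ∝ 1/C ⇒ A_land = A_ocean × C_ocean/C_land = 0.102 × 164 = 16.7 K.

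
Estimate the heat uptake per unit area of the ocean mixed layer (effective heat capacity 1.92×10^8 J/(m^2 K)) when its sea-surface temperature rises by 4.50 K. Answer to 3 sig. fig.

Areal heat capacity C = 1.92×10^8 J/(m^2 K) (given).
ΔQ = C ΔT = 1.92×10^8 × 4.50 = 8.64×10^8 J/m².

8.64×10^8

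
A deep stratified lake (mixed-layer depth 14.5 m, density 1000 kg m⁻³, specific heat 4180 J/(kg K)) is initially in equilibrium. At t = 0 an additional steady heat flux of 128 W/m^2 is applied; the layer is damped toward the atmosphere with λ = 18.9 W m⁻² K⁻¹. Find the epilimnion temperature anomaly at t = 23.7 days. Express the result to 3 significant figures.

3.20 K

Areal heat capacity C = ρ c_p D = 1000 × 4180 × 14.5 = 6.06×10^7 J/(m²·K).
τ = C / λ = 6.06×10^7 / 18.9 = 3.21×10^6 s.
Equilibrium anomaly ΔT_eq = F / λ = 128 / 18.9 = 6.77 K.
t = 23.7 days = 2.05×10^6 s, so t/τ = 0.639.
ΔT(t) = ΔT_eq (1 − e^(−t/τ)) = 6.77 × (1 − e^−0.639) = 3.20 K.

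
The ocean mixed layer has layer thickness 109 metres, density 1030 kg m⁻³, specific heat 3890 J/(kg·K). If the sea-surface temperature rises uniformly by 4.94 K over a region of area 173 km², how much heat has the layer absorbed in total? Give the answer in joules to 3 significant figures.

3.73×10^17 J

Areal heat capacity C = ρ c_p D = 1030 × 3890 × 109 = 4.37×10^8 J/(m^2 K).
Heat per unit area: q = C ΔT = 4.37×10^8 × 4.94 = 2.16×10^9 J/m².
Total heat: Q = q × A = 2.16×10^9 × (173 × 10⁶ m²) = 3.73×10^17 J.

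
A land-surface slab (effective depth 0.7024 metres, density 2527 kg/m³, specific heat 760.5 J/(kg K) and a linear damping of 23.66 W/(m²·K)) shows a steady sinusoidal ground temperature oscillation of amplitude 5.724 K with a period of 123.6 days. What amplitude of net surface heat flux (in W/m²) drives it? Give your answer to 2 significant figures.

140

Areal heat capacity C = ρ c_p D = 2527 × 760.5 × 0.7024 = 1.35×10^6 J m⁻² K⁻¹.
ω = 2π / 1.07×10^7 s = 5.88×10^-7 s⁻¹.
√((Cω)² + λ²) = √((0.794)² + 23.66²) = 23.7 W/(m²·K).
F₀ = A × √((Cω)²+λ²) = 5.724 × 23.7 = 136 W/m².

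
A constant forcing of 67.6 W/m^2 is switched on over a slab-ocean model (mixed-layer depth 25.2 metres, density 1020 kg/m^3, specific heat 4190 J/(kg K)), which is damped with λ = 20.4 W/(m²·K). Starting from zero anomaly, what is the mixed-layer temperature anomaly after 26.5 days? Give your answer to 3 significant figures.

Areal heat capacity C = ρ c_p D = 1020 × 4190 × 25.2 = 1.08×10^8 J/(m²·K).
τ = C / λ = 1.08×10^8 / 20.4 = 5.28×10^6 s.
Equilibrium anomaly ΔT_eq = F / λ = 67.6 / 20.4 = 3.31 K.
t = 26.5 days = 2.29×10^6 s, so t/τ = 0.434.
ΔT(t) = ΔT_eq (1 − e^(−t/τ)) = 3.31 × (1 − e^−0.434) = 1.17 K.

1.17 K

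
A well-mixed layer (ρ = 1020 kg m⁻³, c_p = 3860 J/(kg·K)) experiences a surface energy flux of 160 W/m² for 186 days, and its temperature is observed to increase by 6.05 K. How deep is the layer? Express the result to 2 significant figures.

Heat input Q = F Δt = 160 × 1.61×10^7 s = 2.57×10^9 J/m².
Required areal heat capacity C = Q / ΔT = 4.25×10^8 J/(m²·K).
Depth D = C / (ρ c_p) = 4.25×10^8 / (1020 × 3860) = 108 m.

110 m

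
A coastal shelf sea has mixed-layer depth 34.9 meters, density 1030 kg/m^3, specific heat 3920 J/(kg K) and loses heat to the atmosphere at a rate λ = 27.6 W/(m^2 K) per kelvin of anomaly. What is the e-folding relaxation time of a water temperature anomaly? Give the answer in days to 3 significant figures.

Areal heat capacity C = ρ c_p D = 1030 × 3920 × 34.9 = 1.41×10^8 J m⁻² K⁻¹.
Relaxation time τ = C / λ = 1.41×10^8 / 27.6 = 5.11×10^6 s.
In days: 5.11×10^6 s / (86400 s/day) = 59.1 days.

59.1 days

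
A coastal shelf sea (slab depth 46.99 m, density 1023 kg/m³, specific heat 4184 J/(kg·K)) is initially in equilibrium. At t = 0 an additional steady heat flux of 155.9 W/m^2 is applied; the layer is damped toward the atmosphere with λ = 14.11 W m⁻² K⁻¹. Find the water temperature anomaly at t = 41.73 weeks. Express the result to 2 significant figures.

9.2 K

Areal heat capacity C = ρ c_p D = 1023 × 4184 × 46.99 = 2.01×10^8 J/(m²·K).
τ = C / λ = 2.01×10^8 / 14.11 = 1.43×10^7 s.
Equilibrium anomaly ΔT_eq = F / λ = 155.9 / 14.11 = 11.0 K.
t = 41.73 weeks = 2.52×10^7 s, so t/τ = 1.77.
ΔT(t) = ΔT_eq (1 − e^(−t/τ)) = 11.0 × (1 − e^−1.77) = 9.17 K.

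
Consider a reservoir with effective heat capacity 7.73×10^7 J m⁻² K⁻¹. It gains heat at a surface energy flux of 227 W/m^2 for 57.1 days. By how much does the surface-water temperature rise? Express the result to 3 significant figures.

Areal heat capacity C = 7.73×10^7 J m⁻² K⁻¹ (given).
Net heat input Q = F Δt = 227 × (57.1 days × 86400 s/day) = 1.12×10^9 J/m².
ΔT = Q / C = 1.12×10^9 / 7.73×10^7 = 14.5 K.

14.5 K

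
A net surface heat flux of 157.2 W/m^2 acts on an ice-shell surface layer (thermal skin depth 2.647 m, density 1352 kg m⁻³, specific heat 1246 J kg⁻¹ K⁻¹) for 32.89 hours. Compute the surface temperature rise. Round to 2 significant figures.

4.2 K

Areal heat capacity C = ρ c_p D = 1352 × 1246 × 2.647 = 4.46×10^6 J/(m^2 K).
Net heat input Q = F Δt = 157.2 × (32.89 hours × 3600 s/hour) = 1.86×10^7 J/m².
ΔT = Q / C = 1.86×10^7 / 4.46×10^6 = 4.17 K.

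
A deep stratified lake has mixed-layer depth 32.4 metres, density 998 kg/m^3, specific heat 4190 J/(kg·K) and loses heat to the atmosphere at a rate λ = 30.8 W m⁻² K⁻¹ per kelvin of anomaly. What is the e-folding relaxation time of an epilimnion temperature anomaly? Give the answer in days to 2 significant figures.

Areal heat capacity C = ρ c_p D = 998 × 4190 × 32.4 = 1.35×10^8 J/(m^2 K).
Relaxation time τ = C / λ = 1.35×10^8 / 30.8 = 4.40×10^6 s.
In days: 4.40×10^6 s / (86400 s/day) = 50.9 days.

51 days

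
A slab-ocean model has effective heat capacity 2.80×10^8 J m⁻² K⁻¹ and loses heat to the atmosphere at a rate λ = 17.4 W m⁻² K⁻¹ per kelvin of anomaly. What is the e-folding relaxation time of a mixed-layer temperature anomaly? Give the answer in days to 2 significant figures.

Areal heat capacity C = 2.80×10^8 J m⁻² K⁻¹ (given).
Relaxation time τ = C / λ = 2.80×10^8 / 17.4 = 1.61×10^7 s.
In days: 1.61×10^7 s / (86400 s/day) = 186 days.

190 days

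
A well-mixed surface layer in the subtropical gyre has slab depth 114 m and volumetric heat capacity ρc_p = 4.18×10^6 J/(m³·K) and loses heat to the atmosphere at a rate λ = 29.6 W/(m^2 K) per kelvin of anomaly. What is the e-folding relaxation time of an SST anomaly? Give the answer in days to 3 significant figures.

Areal heat capacity C = ρc_p × D = 4.18×10^6 × 114 = 4.77×10^8 J/(m^2 K).
Relaxation time τ = C / λ = 4.77×10^8 / 29.6 = 1.61×10^7 s.
In days: 1.61×10^7 s / (86400 s/day) = 186 days.

186 days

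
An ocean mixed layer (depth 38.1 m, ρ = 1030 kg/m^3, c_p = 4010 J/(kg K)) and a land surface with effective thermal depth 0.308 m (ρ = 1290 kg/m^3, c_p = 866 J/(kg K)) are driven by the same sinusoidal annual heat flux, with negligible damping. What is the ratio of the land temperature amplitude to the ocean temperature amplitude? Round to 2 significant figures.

460

C_ocean = 1030 × 4010 × 38.1 = 1.57×10^8 J/(m²·K).
C_land = 1290 × 866 × 0.308 = 3.44×10^5 J/(m²·K).
Undamped amplitude ∝ 1/C, so A_land/A_ocean = C_ocean/C_land = 457.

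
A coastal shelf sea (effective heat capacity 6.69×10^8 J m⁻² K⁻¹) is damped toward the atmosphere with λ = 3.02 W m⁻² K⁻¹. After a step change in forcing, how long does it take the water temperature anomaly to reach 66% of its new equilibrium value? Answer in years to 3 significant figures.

7.57 years

Areal heat capacity C = 6.69×10^8 J m⁻² K⁻¹ (given).
τ = C / λ = 6.69×10^8 / 3.02 = 2.22×10^8 s.
Fraction reached: 1 − e^(−t/τ) = 0.66 ⇒ t = −τ ln(1 − 0.66) = τ × 1.08.
t = 2.39×10^8 s = 7.57 years.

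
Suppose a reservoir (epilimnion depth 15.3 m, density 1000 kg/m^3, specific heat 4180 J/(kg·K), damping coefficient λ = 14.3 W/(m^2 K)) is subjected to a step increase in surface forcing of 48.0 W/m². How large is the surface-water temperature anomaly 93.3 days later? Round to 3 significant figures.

2.80 K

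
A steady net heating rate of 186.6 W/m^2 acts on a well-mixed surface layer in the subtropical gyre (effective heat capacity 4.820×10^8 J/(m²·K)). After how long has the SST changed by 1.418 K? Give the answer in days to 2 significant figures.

Areal heat capacity C = 4.820×10^8 J/(m²·K) (given).
Time required: Δt = C ΔT / F = 4.82×10^8 × 1.418 / 186.6 = 3.66×10^6 s.
In days: 3.66×10^6 s / (86400 s/day) = 42.4 days.

42 days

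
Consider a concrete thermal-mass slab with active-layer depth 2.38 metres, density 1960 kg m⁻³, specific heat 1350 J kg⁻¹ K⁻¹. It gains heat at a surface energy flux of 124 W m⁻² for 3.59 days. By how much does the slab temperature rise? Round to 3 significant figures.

Areal heat capacity C = ρ c_p D = 1960 × 1350 × 2.38 = 6.30×10^6 J/(m²·K).
Net heat input Q = F Δt = 124 × (3.59 days × 86400 s/day) = 3.85×10^7 J/m².
ΔT = Q / C = 3.85×10^7 / 6.30×10^6 = 6.11 K.

6.11 K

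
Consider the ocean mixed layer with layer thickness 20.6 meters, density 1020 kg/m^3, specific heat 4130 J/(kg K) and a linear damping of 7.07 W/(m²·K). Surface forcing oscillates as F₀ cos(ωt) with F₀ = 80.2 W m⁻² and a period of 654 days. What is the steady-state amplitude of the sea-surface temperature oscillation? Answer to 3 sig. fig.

Areal heat capacity C = ρ c_p D = 1020 × 4130 × 20.6 = 8.68×10^7 J/(m²·K).
Angular frequency ω = 2π / T = 2π / 5.65×10^7 s = 1.11×10^-7 s⁻¹.
√((Cω)² + λ²) = √((9.65)² + 7.07²) = 12.0 W/(m²·K).
Amplitude A = F₀ / √((Cω)²+λ²) = 80.2 / 12.0 = 6.70 K.

6.70 K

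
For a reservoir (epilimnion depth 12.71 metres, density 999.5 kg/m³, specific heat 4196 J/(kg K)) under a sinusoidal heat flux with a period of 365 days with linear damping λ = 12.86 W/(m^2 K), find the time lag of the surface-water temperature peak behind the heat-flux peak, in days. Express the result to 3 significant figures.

40.1 days

Areal heat capacity C = ρ c_p D = 999.5 × 4196 × 12.71 = 5.33×10^7 J m⁻² K⁻¹.
ω = 2π / 3.15×10^7 s = 1.99×10^-7 s⁻¹.
Phase lag φ = arctan(Cω/λ) = arctan(10.6/12.86) = 0.690 rad.
Time lag = φ / ω = 0.690 / 1.99×10^-7 = 3.46×10^6 s = 40.1 days.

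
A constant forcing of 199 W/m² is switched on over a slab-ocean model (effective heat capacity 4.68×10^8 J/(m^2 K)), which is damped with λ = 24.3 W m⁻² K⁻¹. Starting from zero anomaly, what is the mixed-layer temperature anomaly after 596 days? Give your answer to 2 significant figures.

7.6 K

Areal heat capacity C = 4.68×10^8 J/(m^2 K) (given).
τ = C / λ = 4.68×10^8 / 24.3 = 1.93×10^7 s.
Equilibrium anomaly ΔT_eq = F / λ = 199 / 24.3 = 8.19 K.
t = 596 days = 5.15×10^7 s, so t/τ = 2.67.
ΔT(t) = ΔT_eq (1 − e^(−t/τ)) = 8.19 × (1 − e^−2.67) = 7.62 K.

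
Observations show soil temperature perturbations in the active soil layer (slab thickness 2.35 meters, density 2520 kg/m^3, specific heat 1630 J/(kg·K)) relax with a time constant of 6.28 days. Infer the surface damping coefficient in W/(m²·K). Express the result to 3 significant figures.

17.8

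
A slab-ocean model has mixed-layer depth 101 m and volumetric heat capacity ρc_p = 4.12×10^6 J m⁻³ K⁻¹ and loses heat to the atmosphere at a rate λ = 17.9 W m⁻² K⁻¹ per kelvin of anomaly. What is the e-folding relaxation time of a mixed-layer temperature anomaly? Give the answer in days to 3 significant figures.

Areal heat capacity C = ρc_p × D = 4.12×10^6 × 101 = 4.16×10^8 J/(m^2 K).
Relaxation time τ = C / λ = 4.16×10^8 / 17.9 = 2.32×10^7 s.
In days: 2.32×10^7 s / (86400 s/day) = 269 days.

269 days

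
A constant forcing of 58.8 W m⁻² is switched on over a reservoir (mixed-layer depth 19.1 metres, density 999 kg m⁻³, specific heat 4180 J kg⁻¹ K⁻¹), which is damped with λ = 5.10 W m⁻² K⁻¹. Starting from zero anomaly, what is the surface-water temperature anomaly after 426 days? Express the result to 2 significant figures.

Areal heat capacity C = ρ c_p D = 999 × 4180 × 19.1 = 7.98×10^7 J m⁻² K⁻¹.
τ = C / λ = 7.98×10^7 / 5.10 = 1.56×10^7 s.
Equilibrium anomaly ΔT_eq = F / λ = 58.8 / 5.10 = 11.5 K.
t = 426 days = 3.68×10^7 s, so t/τ = 2.35.
ΔT(t) = ΔT_eq (1 − e^(−t/τ)) = 11.5 × (1 − e^−2.35) = 10.4 K.

10 K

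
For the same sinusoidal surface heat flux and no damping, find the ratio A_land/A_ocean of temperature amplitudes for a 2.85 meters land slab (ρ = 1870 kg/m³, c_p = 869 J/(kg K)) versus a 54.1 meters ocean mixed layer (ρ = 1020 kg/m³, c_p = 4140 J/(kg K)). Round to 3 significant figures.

49.3

C_ocean = 1020 × 4140 × 54.1 = 2.28×10^8 J/(m²·K).
C_land = 1870 × 869 × 2.85 = 4.63×10^6 J/(m²·K).
Undamped amplitude ∝ 1/C, so A_land/A_ocean = C_ocean/C_land = 49.3.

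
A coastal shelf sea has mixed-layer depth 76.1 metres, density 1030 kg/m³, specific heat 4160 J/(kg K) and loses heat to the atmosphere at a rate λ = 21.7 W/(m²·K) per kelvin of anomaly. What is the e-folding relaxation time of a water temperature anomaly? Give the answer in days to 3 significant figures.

174 days

Areal heat capacity C = ρ c_p D = 1030 × 4160 × 76.1 = 3.26×10^8 J m⁻² K⁻¹.
Relaxation time τ = C / λ = 3.26×10^8 / 21.7 = 1.50×10^7 s.
In days: 1.50×10^7 s / (86400 s/day) = 174 days.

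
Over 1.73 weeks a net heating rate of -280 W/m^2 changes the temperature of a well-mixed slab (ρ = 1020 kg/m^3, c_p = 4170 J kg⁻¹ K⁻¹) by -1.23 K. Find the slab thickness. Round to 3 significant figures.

56.0 m

Heat input Q = F Δt = -280 × 1.05×10^6 s = -2.93×10^8 J/m².
Required areal heat capacity C = Q / ΔT = 2.38×10^8 J/(m²·K).
Depth D = C / (ρ c_p) = 2.38×10^8 / (1020 × 4170) = 56.0 m.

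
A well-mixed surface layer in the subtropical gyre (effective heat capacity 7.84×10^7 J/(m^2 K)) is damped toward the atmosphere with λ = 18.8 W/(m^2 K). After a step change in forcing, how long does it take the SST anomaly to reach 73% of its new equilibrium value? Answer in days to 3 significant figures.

63.2 days

Areal heat capacity C = 7.84×10^7 J/(m^2 K) (given).
τ = C / λ = 7.84×10^7 / 18.8 = 4.17×10^6 s.
Fraction reached: 1 − e^(−t/τ) = 0.73 ⇒ t = −τ ln(1 − 0.73) = τ × 1.31.
t = 5.46×10^6 s = 63.2 days.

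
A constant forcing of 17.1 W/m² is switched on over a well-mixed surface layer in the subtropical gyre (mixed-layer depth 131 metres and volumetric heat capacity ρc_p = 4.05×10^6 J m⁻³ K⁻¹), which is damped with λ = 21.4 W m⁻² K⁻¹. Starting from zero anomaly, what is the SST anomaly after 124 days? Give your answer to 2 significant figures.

0.28 K

Areal heat capacity C = ρc_p × D = 4.05×10^6 × 131 = 5.31×10^8 J/(m²·K).
τ = C / λ = 5.31×10^8 / 21.4 = 2.48×10^7 s.
Equilibrium anomaly ΔT_eq = F / λ = 17.1 / 21.4 = 0.799 K.
t = 124 days = 1.07×10^7 s, so t/τ = 0.432.
ΔT(t) = ΔT_eq (1 − e^(−t/τ)) = 0.799 × (1 − e^−0.432) = 0.280 K.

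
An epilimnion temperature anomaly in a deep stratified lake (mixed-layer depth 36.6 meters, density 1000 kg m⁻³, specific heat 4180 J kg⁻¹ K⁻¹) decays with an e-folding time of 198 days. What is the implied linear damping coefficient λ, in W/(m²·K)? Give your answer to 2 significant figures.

Areal heat capacity C = ρ c_p D = 1000 × 4180 × 36.6 = 1.53×10^8 J m⁻² K⁻¹.
τ = 198 days = 1.71×10^7 s.
λ = C / τ = 1.53×10^8 / 1.71×10^7 = 8.94 W/(m²·K).

8.9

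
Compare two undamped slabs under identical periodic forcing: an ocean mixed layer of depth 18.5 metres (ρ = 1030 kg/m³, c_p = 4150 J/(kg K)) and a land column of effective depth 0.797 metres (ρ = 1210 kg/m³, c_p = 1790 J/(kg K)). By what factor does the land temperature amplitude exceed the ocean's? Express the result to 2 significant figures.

46

C_ocean = 1030 × 4150 × 18.5 = 7.91×10^7 J/(m²·K).
C_land = 1210 × 1790 × 0.797 = 1.73×10^6 J/(m²·K).
Undamped amplitude ∝ 1/C, so A_land/A_ocean = C_ocean/C_land = 45.8.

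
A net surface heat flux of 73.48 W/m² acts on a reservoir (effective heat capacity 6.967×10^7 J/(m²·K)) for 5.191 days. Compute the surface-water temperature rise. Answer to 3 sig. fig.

Areal heat capacity C = 6.967×10^7 J/(m²·K) (given).
Net heat input Q = F Δt = 73.48 × (5.191 days × 86400 s/day) = 3.30×10^7 J/m².
ΔT = Q / C = 3.30×10^7 / 6.97×10^7 = 0.473 K.

0.473 K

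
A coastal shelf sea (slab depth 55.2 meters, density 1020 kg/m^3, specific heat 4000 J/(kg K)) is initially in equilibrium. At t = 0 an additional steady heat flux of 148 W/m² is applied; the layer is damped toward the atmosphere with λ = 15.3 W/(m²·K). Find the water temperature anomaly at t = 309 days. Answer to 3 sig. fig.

8.10 K

Areal heat capacity C = ρ c_p D = 1020 × 4000 × 55.2 = 2.25×10^8 J/(m²·K).
τ = C / λ = 2.25×10^8 / 15.3 = 1.47×10^7 s.
Equilibrium anomaly ΔT_eq = F / λ = 148 / 15.3 = 9.67 K.
t = 309 days = 2.67×10^7 s, so t/τ = 1.81.
ΔT(t) = ΔT_eq (1 − e^(−t/τ)) = 9.67 × (1 − e^−1.81) = 8.10 K.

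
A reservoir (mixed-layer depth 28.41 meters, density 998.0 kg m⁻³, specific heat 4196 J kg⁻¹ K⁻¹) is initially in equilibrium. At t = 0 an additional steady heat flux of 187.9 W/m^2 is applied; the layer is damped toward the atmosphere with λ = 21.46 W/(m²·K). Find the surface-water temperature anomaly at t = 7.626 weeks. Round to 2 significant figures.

Areal heat capacity C = ρ c_p D = 998.0 × 4196 × 28.41 = 1.19×10^8 J/(m^2 K).
τ = C / λ = 1.19×10^8 / 21.46 = 5.54×10^6 s.
Equilibrium anomaly ΔT_eq = F / λ = 187.9 / 21.46 = 8.76 K.
t = 7.626 weeks = 4.61×10^6 s, so t/τ = 0.832.
ΔT(t) = ΔT_eq (1 − e^(−t/τ)) = 8.76 × (1 − e^−0.832) = 4.95 K.

4.9 K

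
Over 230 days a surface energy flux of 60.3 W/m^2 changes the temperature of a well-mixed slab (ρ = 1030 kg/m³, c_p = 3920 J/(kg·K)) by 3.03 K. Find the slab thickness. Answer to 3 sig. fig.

Heat input Q = F Δt = 60.3 × 1.99×10^7 s = 1.20×10^9 J/m².
Required areal heat capacity C = Q / ΔT = 3.95×10^8 J/(m²·K).
Depth D = C / (ρ c_p) = 3.95×10^8 / (1030 × 3920) = 97.9 m.

97.9 m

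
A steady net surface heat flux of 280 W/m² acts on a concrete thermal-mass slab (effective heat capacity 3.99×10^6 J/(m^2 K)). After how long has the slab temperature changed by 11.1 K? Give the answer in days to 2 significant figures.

Areal heat capacity C = 3.99×10^6 J/(m^2 K) (given).
Time required: Δt = C ΔT / F = 3.99×10^6 × 11.1 / 280 = 1.58×10^5 s.
In days: 1.58×10^5 s / (86400 s/day) = 1.83 days.

1.8 days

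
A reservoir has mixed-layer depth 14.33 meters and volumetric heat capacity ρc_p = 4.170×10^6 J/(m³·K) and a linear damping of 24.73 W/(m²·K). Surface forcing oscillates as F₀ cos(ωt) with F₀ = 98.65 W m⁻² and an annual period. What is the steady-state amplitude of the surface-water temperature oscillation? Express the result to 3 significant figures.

3.59 K

Areal heat capacity C = ρc_p × D = 4.170×10^6 × 14.33 = 5.98×10^7 J/(m^2 K).
Angular frequency ω = 2π / T = 2π / 3.15×10^7 s = 1.99×10^-7 s⁻¹.
√((Cω)² + λ²) = √((11.9)² + 24.73²) = 27.4 W/(m²·K).
Amplitude A = F₀ / √((Cω)²+λ²) = 98.65 / 27.4 = 3.59 K.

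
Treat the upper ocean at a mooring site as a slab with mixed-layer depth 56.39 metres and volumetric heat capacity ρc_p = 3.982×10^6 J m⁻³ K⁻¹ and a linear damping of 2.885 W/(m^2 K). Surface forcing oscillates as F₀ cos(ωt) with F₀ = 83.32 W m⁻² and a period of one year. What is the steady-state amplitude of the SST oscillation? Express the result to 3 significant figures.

1.86 K

Areal heat capacity C = ρc_p × D = 3.982×10^6 × 56.39 = 2.25×10^8 J m⁻² K⁻¹.
Angular frequency ω = 2π / T = 2π / 3.15×10^7 s = 1.99×10^-7 s⁻¹.
√((Cω)² + λ²) = √((44.7)² + 2.885²) = 44.8 W/(m²·K).
Amplitude A = F₀ / √((Cω)²+λ²) = 83.32 / 44.8 = 1.86 K.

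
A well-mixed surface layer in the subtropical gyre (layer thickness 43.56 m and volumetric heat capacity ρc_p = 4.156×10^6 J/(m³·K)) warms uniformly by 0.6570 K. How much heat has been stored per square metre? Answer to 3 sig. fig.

1.19×10^8

Areal heat capacity C = ρc_p × D = 4.156×10^6 × 43.56 = 1.81×10^8 J/(m^2 K).
ΔQ = C ΔT = 1.81×10^8 × 0.6570 = 1.19×10^8 J/m².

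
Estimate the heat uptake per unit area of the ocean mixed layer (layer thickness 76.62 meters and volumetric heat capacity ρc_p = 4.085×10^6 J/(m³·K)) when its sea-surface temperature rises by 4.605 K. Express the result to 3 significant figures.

Areal heat capacity C = ρc_p × D = 4.085×10^6 × 76.62 = 3.13×10^8 J m⁻² K⁻¹.
ΔQ = C ΔT = 3.13×10^8 × 4.605 = 1.44×10^9 J/m².

1.44×10^9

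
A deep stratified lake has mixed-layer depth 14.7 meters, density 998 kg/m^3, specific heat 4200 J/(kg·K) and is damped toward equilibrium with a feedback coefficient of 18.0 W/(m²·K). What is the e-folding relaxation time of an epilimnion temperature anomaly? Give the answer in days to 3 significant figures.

39.6 days

Areal heat capacity C = ρ c_p D = 998 × 4200 × 14.7 = 6.16×10^7 J/(m^2 K).
Relaxation time τ = C / λ = 6.16×10^7 / 18.0 = 3.42×10^6 s.
In days: 3.42×10^6 s / (86400 s/day) = 39.6 days.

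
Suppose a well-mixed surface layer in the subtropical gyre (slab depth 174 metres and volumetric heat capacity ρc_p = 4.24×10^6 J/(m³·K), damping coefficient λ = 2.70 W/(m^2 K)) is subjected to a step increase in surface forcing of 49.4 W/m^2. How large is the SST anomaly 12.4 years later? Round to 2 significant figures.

Areal heat capacity C = ρc_p × D = 4.24×10^6 × 174 = 7.38×10^8 J m⁻² K⁻¹.
τ = C / λ = 7.38×10^8 / 2.70 = 2.73×10^8 s.
Equilibrium anomaly ΔT_eq = F / λ = 49.4 / 2.70 = 18.3 K.
t = 12.4 years = 3.91×10^8 s, so t/τ = 1.43.
ΔT(t) = ΔT_eq (1 − e^(−t/τ)) = 18.3 × (1 − e^−1.43) = 13.9 K.

14 K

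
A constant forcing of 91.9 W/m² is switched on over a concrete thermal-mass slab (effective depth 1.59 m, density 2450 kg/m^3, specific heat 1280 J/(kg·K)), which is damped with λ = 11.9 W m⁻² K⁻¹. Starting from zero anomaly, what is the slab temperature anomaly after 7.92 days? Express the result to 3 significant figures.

Areal heat capacity C = ρ c_p D = 2450 × 1280 × 1.59 = 4.99×10^6 J/(m^2 K).
τ = C / λ = 4.99×10^6 / 11.9 = 4.19×10^5 s.
Equilibrium anomaly ΔT_eq = F / λ = 91.9 / 11.9 = 7.72 K.
t = 7.92 days = 6.84×10^5 s, so t/τ = 1.63.
ΔT(t) = ΔT_eq (1 − e^(−t/τ)) = 7.72 × (1 − e^−1.63) = 6.21 K.

6.21 K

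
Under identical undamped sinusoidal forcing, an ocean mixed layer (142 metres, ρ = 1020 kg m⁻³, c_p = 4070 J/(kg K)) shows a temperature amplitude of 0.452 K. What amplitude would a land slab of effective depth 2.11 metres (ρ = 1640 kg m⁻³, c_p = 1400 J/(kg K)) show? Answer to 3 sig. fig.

55.0 K

C_ocean = 5.89×10^8 J/(m²·K); C_land = 4.84×10^6 J/(m²·K).
A ∝ 1/C ⇒ A_land = A_ocean × C_ocean/C_land = 0.452 × 122 = 55.0 K.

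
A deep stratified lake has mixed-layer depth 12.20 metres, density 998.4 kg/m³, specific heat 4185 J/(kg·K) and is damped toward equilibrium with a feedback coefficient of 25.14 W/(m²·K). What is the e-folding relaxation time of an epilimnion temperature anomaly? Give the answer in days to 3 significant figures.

Areal heat capacity C = ρ c_p D = 998.4 × 4185 × 12.20 = 5.10×10^7 J m⁻² K⁻¹.
Relaxation time τ = C / λ = 5.10×10^7 / 25.14 = 2.03×10^6 s.
In days: 2.03×10^6 s / (86400 s/day) = 23.5 days.

23.5 days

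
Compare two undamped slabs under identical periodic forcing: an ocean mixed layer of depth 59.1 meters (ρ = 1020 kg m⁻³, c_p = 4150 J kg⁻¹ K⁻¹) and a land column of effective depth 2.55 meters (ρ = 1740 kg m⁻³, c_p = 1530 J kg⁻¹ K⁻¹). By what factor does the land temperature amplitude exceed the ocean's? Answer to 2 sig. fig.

C_ocean = 1020 × 4150 × 59.1 = 2.50×10^8 J/(m²·K).
C_land = 1740 × 1530 × 2.55 = 6.79×10^6 J/(m²·K).
Undamped amplitude ∝ 1/C, so A_land/A_ocean = C_ocean/C_land = 36.9.

37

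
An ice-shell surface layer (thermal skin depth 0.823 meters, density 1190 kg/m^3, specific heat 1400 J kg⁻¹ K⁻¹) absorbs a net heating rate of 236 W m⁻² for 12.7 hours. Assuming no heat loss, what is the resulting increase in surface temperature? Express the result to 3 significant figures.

7.87 K

Areal heat capacity C = ρ c_p D = 1190 × 1400 × 0.823 = 1.37×10^6 J m⁻² K⁻¹.
Net heat input Q = F Δt = 236 × (12.7 hours × 3600 s/hour) = 1.08×10^7 J/m².
ΔT = Q / C = 1.08×10^7 / 1.37×10^6 = 7.87 K.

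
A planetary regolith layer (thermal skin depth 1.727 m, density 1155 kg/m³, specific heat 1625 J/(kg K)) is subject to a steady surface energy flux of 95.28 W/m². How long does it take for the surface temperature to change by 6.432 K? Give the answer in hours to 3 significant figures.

Areal heat capacity C = ρ c_p D = 1155 × 1625 × 1.727 = 3.24×10^6 J m⁻² K⁻¹.
Time required: Δt = C ΔT / F = 3.24×10^6 × 6.432 / 95.28 = 2.19×10^5 s.
In hours: 2.19×10^5 s / (3600 s/hour) = 60.8 hours.

60.8 hours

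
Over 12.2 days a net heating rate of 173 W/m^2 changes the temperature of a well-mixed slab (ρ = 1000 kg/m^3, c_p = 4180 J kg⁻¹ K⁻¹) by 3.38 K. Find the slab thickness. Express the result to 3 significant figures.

Heat input Q = F Δt = 173 × 1.05×10^6 s = 1.82×10^8 J/m².
Required areal heat capacity C = Q / ΔT = 5.40×10^7 J/(m²·K).
Depth D = C / (ρ c_p) = 5.40×10^7 / (1000 × 4180) = 12.9 m.

12.9 m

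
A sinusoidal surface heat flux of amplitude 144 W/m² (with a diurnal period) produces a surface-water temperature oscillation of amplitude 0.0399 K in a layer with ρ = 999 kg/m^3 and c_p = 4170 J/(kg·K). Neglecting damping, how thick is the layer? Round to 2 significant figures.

ω = 2π / 86400 s = 7.27×10^-5 s⁻¹.
Required C = F₀ / (A ω) = 144 / (0.0399 × 7.27×10^-5) = 4.96×10^7 J/(m²·K).
D = C / (ρ c_p) = 4.96×10^7 / (999 × 4170) = 11.9 m.

12 m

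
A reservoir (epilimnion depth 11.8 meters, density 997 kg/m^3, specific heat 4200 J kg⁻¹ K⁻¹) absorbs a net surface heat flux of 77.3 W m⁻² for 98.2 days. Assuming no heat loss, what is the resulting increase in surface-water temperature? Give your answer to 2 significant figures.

13 K

Areal heat capacity C = ρ c_p D = 997 × 4200 × 11.8 = 4.94×10^7 J/(m^2 K).
Net heat input Q = F Δt = 77.3 × (98.2 days × 86400 s/day) = 6.56×10^8 J/m².
ΔT = Q / C = 6.56×10^8 / 4.94×10^7 = 13.3 K.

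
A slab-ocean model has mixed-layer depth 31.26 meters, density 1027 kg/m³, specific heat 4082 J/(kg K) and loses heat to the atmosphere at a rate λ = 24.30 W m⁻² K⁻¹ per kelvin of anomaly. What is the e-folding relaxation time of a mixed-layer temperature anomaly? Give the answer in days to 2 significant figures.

62 days

Areal heat capacity C = ρ c_p D = 1027 × 4082 × 31.26 = 1.31×10^8 J m⁻² K⁻¹.
Relaxation time τ = C / λ = 1.31×10^8 / 24.30 = 5.39×10^6 s.
In days: 5.39×10^6 s / (86400 s/day) = 62.4 days.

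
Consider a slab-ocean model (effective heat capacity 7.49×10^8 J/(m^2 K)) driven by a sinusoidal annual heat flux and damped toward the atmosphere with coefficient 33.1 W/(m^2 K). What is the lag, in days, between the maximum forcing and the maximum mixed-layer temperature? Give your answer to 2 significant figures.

Areal heat capacity C = 7.49×10^8 J/(m^2 K) (given).
ω = 2π / 3.15×10^7 s = 1.99×10^-7 s⁻¹.
Phase lag φ = arctan(Cω/λ) = arctan(149/33.1) = 1.35 rad.
Time lag = φ / ω = 1.35 / 1.99×10^-7 = 6.79×10^6 s = 78.6 days.

79 days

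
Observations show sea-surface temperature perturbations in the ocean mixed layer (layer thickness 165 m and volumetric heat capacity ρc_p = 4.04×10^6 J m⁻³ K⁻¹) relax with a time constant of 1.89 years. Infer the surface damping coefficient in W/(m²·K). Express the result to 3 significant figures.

Areal heat capacity C = ρc_p × D = 4.04×10^6 × 165 = 6.67×10^8 J/(m^2 K).
τ = 1.89 years = 5.96×10^7 s.
λ = C / τ = 6.67×10^8 / 5.96×10^7 = 11.2 W/(m²·K).

11.2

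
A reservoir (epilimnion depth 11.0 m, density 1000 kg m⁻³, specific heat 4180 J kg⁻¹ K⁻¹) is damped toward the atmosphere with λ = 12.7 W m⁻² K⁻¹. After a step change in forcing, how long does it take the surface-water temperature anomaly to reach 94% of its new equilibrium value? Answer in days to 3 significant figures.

118 days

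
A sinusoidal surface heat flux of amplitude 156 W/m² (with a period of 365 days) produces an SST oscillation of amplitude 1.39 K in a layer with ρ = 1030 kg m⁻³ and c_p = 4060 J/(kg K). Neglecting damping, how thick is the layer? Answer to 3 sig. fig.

ω = 2π / 3.15×10^7 s = 1.99×10^-7 s⁻¹.
Required C = F₀ / (A ω) = 156 / (1.39 × 1.99×10^-7) = 5.63×10^8 J/(m²·K).
D = C / (ρ c_p) = 5.63×10^8 / (1030 × 4060) = 135 m.

135 m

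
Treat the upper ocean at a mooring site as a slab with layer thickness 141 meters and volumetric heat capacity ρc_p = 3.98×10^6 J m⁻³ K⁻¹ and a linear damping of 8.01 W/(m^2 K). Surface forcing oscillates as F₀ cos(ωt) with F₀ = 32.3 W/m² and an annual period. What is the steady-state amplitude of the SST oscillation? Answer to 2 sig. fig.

Areal heat capacity C = ρc_p × D = 3.98×10^6 × 141 = 5.61×10^8 J m⁻² K⁻¹.
Angular frequency ω = 2π / T = 2π / 3.15×10^7 s = 1.99×10^-7 s⁻¹.
√((Cω)² + λ²) = √((112)² + 8.01²) = 112 W/(m²·K).
Amplitude A = F₀ / √((Cω)²+λ²) = 32.3 / 112 = 0.288 K.

0.29 K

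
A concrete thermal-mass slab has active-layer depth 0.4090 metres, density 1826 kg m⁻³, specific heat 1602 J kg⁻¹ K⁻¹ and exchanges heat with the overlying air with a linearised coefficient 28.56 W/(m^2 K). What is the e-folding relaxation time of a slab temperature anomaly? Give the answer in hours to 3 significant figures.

Areal heat capacity C = ρ c_p D = 1826 × 1602 × 0.4090 = 1.20×10^6 J/(m^2 K).
Relaxation time τ = C / λ = 1.20×10^6 / 28.56 = 41900 s.
In hours: 41900 s / (3600 s/hour) = 11.6 hours.

11.6 hours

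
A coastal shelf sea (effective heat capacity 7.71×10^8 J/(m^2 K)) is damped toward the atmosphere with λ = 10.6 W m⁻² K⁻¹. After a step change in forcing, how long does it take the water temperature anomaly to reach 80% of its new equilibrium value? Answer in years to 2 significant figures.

3.7 years

Areal heat capacity C = 7.71×10^8 J/(m^2 K) (given).
τ = C / λ = 7.71×10^8 / 10.6 = 7.27×10^7 s.
Fraction reached: 1 − e^(−t/τ) = 0.80 ⇒ t = −τ ln(1 − 0.80) = τ × 1.61.
t = 1.17×10^8 s = 3.71 years.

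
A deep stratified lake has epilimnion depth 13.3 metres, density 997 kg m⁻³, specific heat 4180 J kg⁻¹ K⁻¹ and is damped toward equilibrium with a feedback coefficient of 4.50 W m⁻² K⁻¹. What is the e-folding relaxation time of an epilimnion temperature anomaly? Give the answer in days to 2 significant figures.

Areal heat capacity C = ρ c_p D = 997 × 4180 × 13.3 = 5.54×10^7 J m⁻² K⁻¹.
Relaxation time τ = C / λ = 5.54×10^7 / 4.50 = 1.23×10^7 s.
In days: 1.23×10^7 s / (86400 s/day) = 143 days.

140 days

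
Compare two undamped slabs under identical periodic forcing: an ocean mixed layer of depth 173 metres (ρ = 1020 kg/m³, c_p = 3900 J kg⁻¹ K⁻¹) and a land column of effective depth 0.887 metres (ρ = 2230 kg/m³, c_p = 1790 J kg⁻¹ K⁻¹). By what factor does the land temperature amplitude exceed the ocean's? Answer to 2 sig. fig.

190

C_ocean = 1020 × 3900 × 173 = 6.88×10^8 J/(m²·K).
C_land = 2230 × 1790 × 0.887 = 3.54×10^6 J/(m²·K).
Undamped amplitude ∝ 1/C, so A_land/A_ocean = C_ocean/C_land = 194.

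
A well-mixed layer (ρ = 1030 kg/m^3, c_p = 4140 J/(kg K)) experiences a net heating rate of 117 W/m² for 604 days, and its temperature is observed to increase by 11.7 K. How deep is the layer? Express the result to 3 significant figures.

122 m

Heat input Q = F Δt = 117 × 5.22×10^7 s = 6.11×10^9 J/m².
Required areal heat capacity C = Q / ΔT = 5.22×10^8 J/(m²·K).
Depth D = C / (ρ c_p) = 5.22×10^8 / (1030 × 4140) = 122 m.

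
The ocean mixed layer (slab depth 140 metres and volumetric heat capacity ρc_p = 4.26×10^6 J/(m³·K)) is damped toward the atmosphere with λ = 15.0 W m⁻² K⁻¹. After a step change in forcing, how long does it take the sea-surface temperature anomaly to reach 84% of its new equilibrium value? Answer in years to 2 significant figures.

Areal heat capacity C = ρc_p × D = 4.26×10^6 × 140 = 5.96×10^8 J/(m^2 K).
τ = C / λ = 5.96×10^8 / 15.0 = 3.98×10^7 s.
Fraction reached: 1 − e^(−t/τ) = 0.84 ⇒ t = −τ ln(1 − 0.84) = τ × 1.83.
t = 7.29×10^7 s = 2.31 years.

2.3 years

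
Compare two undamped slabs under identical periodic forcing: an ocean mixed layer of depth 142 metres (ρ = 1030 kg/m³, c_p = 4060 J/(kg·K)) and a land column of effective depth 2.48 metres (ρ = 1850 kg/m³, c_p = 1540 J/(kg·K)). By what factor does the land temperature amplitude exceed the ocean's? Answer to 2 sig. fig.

84

C_ocean = 1030 × 4060 × 142 = 5.94×10^8 J/(m²·K).
C_land = 1850 × 1540 × 2.48 = 7.07×10^6 J/(m²·K).
Undamped amplitude ∝ 1/C, so A_land/A_ocean = C_ocean/C_land = 84.0.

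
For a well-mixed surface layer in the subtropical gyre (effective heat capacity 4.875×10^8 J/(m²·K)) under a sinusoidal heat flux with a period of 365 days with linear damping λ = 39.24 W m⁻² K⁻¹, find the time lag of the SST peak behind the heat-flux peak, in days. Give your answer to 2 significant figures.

69 days

Areal heat capacity C = 4.875×10^8 J/(m²·K) (given).
ω = 2π / 3.15×10^7 s = 1.99×10^-7 s⁻¹.
Phase lag φ = arctan(Cω/λ) = arctan(97.1/39.24) = 1.19 rad.
Time lag = φ / ω = 1.19 / 1.99×10^-7 = 5.96×10^6 s = 68.9 days.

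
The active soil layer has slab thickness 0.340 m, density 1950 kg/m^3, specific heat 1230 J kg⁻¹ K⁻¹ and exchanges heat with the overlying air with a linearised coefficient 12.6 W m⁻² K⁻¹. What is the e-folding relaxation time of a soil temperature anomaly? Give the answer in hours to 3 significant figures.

18.0 hours

Areal heat capacity C = ρ c_p D = 1950 × 1230 × 0.340 = 8.15×10^5 J/(m^2 K).
Relaxation time τ = C / λ = 8.15×10^5 / 12.6 = 64700 s.
In hours: 64700 s / (3600 s/hour) = 18.0 hours.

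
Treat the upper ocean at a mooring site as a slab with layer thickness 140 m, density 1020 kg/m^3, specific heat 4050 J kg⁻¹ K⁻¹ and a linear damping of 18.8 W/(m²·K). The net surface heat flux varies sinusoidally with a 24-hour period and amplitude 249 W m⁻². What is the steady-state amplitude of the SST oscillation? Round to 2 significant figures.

0.0059 K

Areal heat capacity C = ρ c_p D = 1020 × 4050 × 140 = 5.78×10^8 J/(m^2 K).
Angular frequency ω = 2π / T = 2π / 86400 s = 7.27×10^-5 s⁻¹.
√((Cω)² + λ²) = √((42100)² + 18.8²) = 42100 W/(m²·K).
Amplitude A = F₀ / √((Cω)²+λ²) = 249 / 42100 = 0.00592 K.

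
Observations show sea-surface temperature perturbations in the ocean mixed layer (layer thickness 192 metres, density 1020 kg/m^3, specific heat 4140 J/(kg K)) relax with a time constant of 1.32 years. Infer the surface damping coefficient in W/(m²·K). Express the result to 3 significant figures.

Areal heat capacity C = ρ c_p D = 1020 × 4140 × 192 = 8.11×10^8 J/(m^2 K).
τ = 1.32 years = 4.17×10^7 s.
λ = C / τ = 8.11×10^8 / 4.17×10^7 = 19.5 W/(m²·K).

19.5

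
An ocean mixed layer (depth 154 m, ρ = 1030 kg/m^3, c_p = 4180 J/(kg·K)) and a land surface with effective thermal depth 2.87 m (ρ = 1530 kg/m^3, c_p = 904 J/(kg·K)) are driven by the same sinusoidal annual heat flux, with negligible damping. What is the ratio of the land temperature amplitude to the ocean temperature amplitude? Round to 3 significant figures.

167

C_ocean = 1030 × 4180 × 154 = 6.63×10^8 J/(m²·K).
C_land = 1530 × 904 × 2.87 = 3.97×10^6 J/(m²·K).
Undamped amplitude ∝ 1/C, so A_land/A_ocean = C_ocean/C_land = 167.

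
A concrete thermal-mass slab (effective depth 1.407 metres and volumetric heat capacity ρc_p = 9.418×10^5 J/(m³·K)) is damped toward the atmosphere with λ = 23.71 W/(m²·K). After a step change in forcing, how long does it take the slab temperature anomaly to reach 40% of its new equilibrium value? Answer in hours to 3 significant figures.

7.93 hours

Areal heat capacity C = ρc_p × D = 9.418×10^5 × 1.407 = 1.33×10^6 J/(m²·K).
τ = C / λ = 1.33×10^6 / 23.71 = 55900 s.
Fraction reached: 1 − e^(−t/τ) = 0.40 ⇒ t = −τ ln(1 − 0.40) = τ × 0.511.
t = 28500 s = 7.93 hours.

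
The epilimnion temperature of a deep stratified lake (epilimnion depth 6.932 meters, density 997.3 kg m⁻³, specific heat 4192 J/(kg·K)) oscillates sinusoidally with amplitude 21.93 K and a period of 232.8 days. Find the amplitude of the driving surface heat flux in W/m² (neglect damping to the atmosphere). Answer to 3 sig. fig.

199

Areal heat capacity C = ρ c_p D = 997.3 × 4192 × 6.932 = 2.90×10^7 J/(m²·K).
ω = 2π / 2.01×10^7 s = 3.12×10^-7 s⁻¹.
Cω = 2.90×10^7 × 3.12×10^-7 = 9.05 W/(m²·K).
F₀ = A × Cω = 21.93 × 9.05 = 199 W/m².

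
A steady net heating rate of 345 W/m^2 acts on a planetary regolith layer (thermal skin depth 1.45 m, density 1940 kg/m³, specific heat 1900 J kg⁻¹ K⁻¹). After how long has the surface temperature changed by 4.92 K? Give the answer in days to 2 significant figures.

0.88 days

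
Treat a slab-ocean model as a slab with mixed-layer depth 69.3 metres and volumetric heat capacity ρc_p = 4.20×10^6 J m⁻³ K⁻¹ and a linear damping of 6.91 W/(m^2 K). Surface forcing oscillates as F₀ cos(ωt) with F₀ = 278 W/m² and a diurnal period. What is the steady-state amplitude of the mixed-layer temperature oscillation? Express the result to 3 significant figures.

Areal heat capacity C = ρc_p × D = 4.20×10^6 × 69.3 = 2.91×10^8 J m⁻² K⁻¹.
Angular frequency ω = 2π / T = 2π / 86400 s = 7.27×10^-5 s⁻¹.
√((Cω)² + λ²) = √((21200)² + 6.91²) = 21200 W/(m²·K).
Amplitude A = F₀ / √((Cω)²+λ²) = 278 / 21200 = 0.0131 K.

0.0131 K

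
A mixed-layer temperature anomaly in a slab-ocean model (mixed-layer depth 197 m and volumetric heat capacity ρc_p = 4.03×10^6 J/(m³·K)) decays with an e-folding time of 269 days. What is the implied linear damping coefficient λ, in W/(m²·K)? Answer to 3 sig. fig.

34.2

Areal heat capacity C = ρc_p × D = 4.03×10^6 × 197 = 7.94×10^8 J m⁻² K⁻¹.
τ = 269 days = 2.32×10^7 s.
λ = C / τ = 7.94×10^8 / 2.32×10^7 = 34.2 W/(m²·K).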